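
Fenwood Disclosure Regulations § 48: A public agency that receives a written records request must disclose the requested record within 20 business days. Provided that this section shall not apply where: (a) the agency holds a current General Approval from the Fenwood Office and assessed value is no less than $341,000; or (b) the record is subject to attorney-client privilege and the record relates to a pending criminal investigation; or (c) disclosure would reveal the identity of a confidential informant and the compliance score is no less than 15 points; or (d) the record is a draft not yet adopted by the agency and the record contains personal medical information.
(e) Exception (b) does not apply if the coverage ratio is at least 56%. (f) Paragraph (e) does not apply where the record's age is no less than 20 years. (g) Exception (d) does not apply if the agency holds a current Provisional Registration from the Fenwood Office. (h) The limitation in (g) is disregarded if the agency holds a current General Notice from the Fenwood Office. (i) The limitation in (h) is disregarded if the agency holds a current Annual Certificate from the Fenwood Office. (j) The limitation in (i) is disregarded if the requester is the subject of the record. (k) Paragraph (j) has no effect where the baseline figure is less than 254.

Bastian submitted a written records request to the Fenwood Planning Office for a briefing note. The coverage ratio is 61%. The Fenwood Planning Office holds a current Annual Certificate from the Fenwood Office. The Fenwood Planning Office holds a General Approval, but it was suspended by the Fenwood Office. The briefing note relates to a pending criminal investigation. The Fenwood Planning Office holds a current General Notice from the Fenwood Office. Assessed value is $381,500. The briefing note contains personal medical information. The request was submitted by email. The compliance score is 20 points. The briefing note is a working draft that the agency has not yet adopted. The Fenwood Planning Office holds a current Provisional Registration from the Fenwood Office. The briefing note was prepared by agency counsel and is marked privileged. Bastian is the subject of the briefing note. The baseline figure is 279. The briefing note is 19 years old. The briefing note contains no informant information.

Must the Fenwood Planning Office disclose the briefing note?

Exception (a) fails — there is no General Approval in force.
Exception (b) is satisfied on its face — the briefing note is privileged; the briefing note relates to a pending investigation. Turning to paragraphs (e)–(f): (e) operates against (b): the coverage ratio is 61%, meeting the 56% threshold. (f), which would lift (e), does not operate here — the record's age is 19 years, short of 20 years. Exception (b) does not apply.
Exception (c) requires that disclosure would reveal the identity of a confidential informant; but the briefing note contains no informant information, so (c) is unavailable.
Exception (d) is satisfied on its face — the briefing note is an unadopted draft; the briefing note contains personal medical information. Under paragraphs (g)–(k): (g) would limit (d) — a current Provisional Registration is held — but (h) sets (g) aside: (h) is triggered — a current General Notice is held. (i) is engaged (a current Annual Certificate is held), but is itself disapplied by (j): (j) operates — Bastian is the subject of the briefing note. (k) is not engaged (the baseline figure is 279, not less than 254), so (j) stands. Exception (d) stands.

No — exception (d) applies; the Fenwood Planning Office is not required to disclose the briefing note.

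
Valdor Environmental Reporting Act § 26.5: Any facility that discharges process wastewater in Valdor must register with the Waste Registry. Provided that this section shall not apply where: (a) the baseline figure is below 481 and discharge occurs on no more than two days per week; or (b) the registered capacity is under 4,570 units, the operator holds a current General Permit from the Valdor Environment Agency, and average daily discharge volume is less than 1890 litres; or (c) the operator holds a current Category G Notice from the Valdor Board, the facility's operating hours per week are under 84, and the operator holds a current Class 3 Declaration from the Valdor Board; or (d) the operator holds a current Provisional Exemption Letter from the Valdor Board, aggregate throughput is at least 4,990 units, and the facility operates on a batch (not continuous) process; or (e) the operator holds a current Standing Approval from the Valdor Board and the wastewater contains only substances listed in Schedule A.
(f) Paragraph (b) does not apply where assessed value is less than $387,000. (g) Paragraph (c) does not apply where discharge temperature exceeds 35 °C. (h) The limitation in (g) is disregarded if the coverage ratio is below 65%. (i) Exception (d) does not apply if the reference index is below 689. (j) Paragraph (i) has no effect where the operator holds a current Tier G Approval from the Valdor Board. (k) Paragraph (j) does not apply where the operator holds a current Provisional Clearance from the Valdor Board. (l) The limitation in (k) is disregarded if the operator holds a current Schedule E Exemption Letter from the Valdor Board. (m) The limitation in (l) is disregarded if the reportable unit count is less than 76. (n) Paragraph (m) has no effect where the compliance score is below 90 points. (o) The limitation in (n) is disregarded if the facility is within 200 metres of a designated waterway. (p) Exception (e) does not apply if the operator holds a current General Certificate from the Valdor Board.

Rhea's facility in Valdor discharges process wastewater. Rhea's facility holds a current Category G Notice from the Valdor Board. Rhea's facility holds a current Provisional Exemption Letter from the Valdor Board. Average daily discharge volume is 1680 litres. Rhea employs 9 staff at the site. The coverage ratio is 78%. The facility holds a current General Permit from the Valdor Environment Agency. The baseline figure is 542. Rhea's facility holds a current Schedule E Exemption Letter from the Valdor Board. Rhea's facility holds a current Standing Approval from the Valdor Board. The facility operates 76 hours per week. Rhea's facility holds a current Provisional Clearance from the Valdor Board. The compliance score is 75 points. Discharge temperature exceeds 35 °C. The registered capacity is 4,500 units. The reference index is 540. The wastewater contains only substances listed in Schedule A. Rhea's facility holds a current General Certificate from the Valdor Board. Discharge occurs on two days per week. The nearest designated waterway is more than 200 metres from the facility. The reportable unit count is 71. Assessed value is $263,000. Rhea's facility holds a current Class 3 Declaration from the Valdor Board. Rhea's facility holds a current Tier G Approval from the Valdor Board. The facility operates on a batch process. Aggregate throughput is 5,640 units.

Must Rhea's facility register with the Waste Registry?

Exception (a) requires that the baseline figure is below 481; but the baseline figure is 542, not below 481, so (a) is unavailable.
All of (b)'s requirements are met (the registered capacity is 4,500 units, under the 4,570 units limit; a current General Permit is held; average daily discharge volume is 1680 litres, less than the 1890 litres limit). But applying paragraph (f): (f) operates against (b): assessed value is $263,000, less than the $387,000 limit. Exception (b) does not apply.
Exception (c) is satisfied on its face — a current Category G Notice is held; the facility's operating hours per week are 76, under the 84 limit; a current Class 3 Declaration is held. But applying paragraphs (g)–(h): (g) applies — discharge temperature exceeds 35 °C. (h), which would lift (g), is inapplicable — the coverage ratio is 78%, not below 65%. Exception (c) does not apply.
Exception (d)'s conditions are all satisfied: a current Provisional Exemption Letter is held; aggregate throughput is 5,640 units, meeting the 4,990 units threshold; the facility operates on a batch process. Applying paragraphs (i)–(o): (i) would limit (d) — the reference index is 540, below the 689 limit — but (j) sets (i) aside: (j) is engaged — a current Tier G Approval is held. (k) would limit (j) — a current Provisional Clearance is held — but (l) sets (k) aside: (l) applies — a current Schedule E Exemption Letter is held. (m) would limit (l) — the reportable unit count is 71, less than the 76 limit — but (n) sets (m) aside: (n) operates against (m): the compliance score is 75 points, below the 90 points limit. (o) does not operate here (the facility is more than 200 m from any designated waterway), so (n) stands. So (d) applies.
Exception (e) is satisfied on its face — a current Standing Approval is held; the wastewater is Schedule-A-only. However, paragraph (p) must be considered: (p) is triggered — a current General Certificate is held. Exception (e) does not apply.

No — exception (d) applies; Rhea's facility is not required to register with the Waste Registry.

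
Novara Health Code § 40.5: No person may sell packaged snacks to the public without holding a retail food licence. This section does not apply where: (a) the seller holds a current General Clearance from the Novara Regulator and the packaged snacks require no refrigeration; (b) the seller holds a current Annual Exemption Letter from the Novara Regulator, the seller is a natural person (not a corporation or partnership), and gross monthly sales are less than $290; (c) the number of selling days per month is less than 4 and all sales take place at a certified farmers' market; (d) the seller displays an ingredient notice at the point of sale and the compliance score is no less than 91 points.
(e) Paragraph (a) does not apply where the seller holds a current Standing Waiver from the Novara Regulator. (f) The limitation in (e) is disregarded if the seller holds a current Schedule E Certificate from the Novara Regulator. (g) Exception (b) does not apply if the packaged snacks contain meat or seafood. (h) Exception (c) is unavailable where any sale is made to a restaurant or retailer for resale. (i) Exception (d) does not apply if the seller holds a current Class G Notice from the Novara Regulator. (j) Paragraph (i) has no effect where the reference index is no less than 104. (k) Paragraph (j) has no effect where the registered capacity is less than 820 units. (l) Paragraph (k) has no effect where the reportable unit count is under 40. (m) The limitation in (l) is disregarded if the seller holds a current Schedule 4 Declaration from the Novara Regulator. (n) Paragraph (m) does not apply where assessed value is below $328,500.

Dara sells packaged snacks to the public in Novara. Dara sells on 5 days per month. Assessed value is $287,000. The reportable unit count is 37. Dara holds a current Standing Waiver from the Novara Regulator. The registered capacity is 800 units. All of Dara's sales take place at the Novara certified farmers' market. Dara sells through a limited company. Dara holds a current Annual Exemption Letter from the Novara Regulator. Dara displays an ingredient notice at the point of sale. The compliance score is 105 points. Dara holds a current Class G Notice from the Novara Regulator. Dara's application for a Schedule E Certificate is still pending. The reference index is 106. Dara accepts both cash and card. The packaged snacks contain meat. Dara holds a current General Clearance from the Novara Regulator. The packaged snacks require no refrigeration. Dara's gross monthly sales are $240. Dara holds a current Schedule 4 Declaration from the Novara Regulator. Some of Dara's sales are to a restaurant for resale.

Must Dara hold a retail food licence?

No — exception (d) applies; Dara is not required to hold a retail food licence.

Exception (a): a current General Clearance is held; the packaged snacks are shelf-stable — every condition holds. Turning to paragraphs (e)–(f): (e) is engaged — a current Standing Waiver is held. (f) is not triggered (no current Schedule E Certificate is held), so (e) stands. Exception (a) does not apply.
Exception (b) does not apply: the seller operates through a limited company.
Exception (c) does not apply: the number of selling days per month is 5, not less than 4.
All of (d)'s requirements are met (an ingredient notice is displayed; the compliance score is 105 points, meeting the 91 points threshold). Considering the limiting provisions: (i) is triggered (a current Class G Notice is held), but is overridden by (j): (j) operates against (i): the reference index is 106, meeting the 104 threshold. (k) is triggered (the registered capacity is 800 units, less than the 820 units limit), but is overridden by (l): (l) operates against (k): the reportable unit count is 37, under the 40 limit. (m) is triggered (a current Schedule 4 Declaration is held), but is overridden by (n): (n) is engaged — assessed value is $287,000, below the $328,500 limit. So (d) applies.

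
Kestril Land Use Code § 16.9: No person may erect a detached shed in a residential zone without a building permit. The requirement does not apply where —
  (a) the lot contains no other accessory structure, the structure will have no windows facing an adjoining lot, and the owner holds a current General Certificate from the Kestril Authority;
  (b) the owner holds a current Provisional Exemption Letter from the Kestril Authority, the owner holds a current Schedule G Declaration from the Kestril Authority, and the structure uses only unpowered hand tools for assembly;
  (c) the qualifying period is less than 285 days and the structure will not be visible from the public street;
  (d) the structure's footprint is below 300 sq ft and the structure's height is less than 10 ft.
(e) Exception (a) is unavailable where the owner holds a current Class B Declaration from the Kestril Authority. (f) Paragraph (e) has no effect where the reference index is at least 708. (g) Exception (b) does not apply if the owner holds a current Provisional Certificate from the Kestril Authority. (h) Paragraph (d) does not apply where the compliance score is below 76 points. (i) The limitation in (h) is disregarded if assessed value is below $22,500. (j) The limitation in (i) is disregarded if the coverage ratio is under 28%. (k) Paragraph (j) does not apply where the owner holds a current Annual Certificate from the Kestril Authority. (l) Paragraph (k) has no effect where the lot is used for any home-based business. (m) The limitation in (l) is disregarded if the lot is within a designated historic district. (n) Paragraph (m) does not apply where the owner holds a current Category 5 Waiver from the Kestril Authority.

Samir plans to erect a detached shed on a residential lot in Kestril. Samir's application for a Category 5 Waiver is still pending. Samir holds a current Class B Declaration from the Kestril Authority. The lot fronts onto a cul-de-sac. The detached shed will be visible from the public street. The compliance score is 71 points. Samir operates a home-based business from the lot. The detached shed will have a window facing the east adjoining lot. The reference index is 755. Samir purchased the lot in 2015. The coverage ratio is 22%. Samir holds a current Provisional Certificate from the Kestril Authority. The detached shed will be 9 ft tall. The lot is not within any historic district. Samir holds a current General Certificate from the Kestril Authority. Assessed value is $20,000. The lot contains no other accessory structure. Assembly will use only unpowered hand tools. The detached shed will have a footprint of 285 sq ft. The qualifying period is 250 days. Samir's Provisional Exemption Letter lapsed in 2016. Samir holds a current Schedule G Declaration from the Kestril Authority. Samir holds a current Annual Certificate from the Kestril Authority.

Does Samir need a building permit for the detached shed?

Exception (a) requires that the structure will have no windows facing an adjoining lot; but a window faces an adjoining lot, so (a) is unavailable.
Exception (b) requires that the owner holds a current Provisional Exemption Letter from the Kestril Authority; but there is no Provisional Exemption Letter in force, so (b) is unavailable.
Exception (c) fails — the structure will be visible from the street.
All of (d)'s requirements are met (the structure's footprint is 285 sq ft, below the 300 sq ft limit; the structure's height is 9 ft, less than the 10 ft limit). Turning to paragraphs (h)–(n): (h) operates against (d): the compliance score is 71 points, below the 76 points limit. (i) operates (assessed value is $20,000, below the $22,500 limit), but is itself disapplied by (j): (j) operates against (i): the coverage ratio is 22%, under the 28% limit. (k) would limit (j) — a current Annual Certificate is held — but (l) sets (k) aside: (l) operates against (k): a home-based business operates on the lot. (m), which would lift (l), does not operate here — the lot is not in a historic district. Exception (d) does not apply.
No exception is made out. Samir falls within the general rule.

Yes — Samir must obtain a building permit.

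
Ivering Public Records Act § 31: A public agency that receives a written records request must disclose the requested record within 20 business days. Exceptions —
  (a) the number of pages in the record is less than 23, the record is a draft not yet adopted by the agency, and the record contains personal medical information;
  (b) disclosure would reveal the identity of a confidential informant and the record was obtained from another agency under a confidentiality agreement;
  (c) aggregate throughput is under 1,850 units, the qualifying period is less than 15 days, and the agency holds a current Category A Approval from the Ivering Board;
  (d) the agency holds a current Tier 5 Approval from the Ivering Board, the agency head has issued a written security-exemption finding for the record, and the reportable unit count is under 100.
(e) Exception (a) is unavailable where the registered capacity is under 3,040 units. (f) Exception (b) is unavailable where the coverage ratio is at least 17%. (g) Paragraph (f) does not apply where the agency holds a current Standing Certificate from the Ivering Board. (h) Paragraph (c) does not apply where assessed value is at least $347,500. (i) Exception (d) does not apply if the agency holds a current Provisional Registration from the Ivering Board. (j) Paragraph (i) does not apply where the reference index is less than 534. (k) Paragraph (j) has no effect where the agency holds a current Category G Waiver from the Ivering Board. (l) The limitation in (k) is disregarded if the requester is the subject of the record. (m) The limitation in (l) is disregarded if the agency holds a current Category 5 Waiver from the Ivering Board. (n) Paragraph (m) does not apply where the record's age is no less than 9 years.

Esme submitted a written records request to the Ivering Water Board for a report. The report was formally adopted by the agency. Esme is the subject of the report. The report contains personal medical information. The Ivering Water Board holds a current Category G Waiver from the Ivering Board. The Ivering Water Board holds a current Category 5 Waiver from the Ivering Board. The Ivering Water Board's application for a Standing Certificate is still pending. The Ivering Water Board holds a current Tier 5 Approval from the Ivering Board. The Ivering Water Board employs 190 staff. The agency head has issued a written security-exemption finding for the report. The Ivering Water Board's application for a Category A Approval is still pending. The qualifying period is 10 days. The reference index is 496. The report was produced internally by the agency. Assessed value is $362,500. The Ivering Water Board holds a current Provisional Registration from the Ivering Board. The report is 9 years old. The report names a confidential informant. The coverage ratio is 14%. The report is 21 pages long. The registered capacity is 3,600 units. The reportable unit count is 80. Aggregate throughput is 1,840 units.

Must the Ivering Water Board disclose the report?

Exception (a) fails — the report has been formally adopted.
Exception (b) fails — the report was produced internally.
Exception (c) does not apply: no current Category A Approval is held.
Exception (d) is satisfied on its face — a current Tier 5 Approval is held; a written security-exemption finding has been issued; the reportable unit count is 80, under the 100 limit. Applying paragraphs (i)–(n): (i) is triggered (a current Provisional Registration is held), but is displaced by (j): (j) is triggered — the reference index is 496, less than the 534 limit. (k) would limit (j) — a current Category G Waiver is held — but (l) sets (k) aside: (l) is triggered — Esme is the subject of the report. (m) would limit (l) — a current Category 5 Waiver is held — but (n) sets (m) aside: (n) applies — the record's age is 9 years, meeting the 9 years threshold. (d) remains available.

No — exception (d) applies; the Ivering Water Board is not required to disclose the report.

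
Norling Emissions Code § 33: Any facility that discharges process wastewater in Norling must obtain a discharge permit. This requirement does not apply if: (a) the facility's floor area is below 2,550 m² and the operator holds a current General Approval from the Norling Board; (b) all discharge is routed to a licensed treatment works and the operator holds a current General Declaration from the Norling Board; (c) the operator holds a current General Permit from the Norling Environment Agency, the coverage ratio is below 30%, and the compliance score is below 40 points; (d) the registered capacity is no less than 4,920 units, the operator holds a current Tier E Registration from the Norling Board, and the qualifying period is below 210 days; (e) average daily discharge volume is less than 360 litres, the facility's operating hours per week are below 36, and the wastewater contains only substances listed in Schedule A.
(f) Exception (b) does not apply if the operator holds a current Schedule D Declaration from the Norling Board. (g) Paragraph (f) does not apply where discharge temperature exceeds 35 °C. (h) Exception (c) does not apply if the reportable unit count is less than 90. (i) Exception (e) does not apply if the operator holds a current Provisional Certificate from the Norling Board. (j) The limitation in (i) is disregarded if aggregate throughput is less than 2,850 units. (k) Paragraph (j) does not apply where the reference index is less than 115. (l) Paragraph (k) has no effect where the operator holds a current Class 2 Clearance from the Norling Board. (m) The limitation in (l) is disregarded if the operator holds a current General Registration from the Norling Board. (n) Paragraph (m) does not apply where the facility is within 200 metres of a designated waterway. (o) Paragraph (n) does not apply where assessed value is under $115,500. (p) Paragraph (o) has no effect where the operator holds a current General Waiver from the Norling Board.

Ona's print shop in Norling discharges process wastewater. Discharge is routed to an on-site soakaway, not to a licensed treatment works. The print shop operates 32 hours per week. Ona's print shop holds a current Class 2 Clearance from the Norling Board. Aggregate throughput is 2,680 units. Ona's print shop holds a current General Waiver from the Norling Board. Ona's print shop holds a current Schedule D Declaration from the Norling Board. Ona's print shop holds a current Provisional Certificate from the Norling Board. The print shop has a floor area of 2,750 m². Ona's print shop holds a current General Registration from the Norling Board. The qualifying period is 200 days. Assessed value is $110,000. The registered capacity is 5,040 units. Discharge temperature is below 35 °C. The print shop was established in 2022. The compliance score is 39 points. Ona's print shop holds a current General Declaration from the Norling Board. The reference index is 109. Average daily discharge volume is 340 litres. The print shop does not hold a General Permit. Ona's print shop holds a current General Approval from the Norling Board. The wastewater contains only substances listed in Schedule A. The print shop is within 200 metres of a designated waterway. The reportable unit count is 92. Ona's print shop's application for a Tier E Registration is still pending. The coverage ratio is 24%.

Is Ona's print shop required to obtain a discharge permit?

No — exception (e) applies; Ona's print shop is not required to obtain a discharge permit.

Exception (a) does not apply: the facility's floor area is 2,750 m², not below 2,550 m².
Exception (b) requires that all discharge is routed to a licensed treatment works; but discharge is not routed to a licensed treatment works, so (b) is unavailable.
Exception (c) fails — no General Permit is held.
Exception (d) fails — there is no Tier E Registration in force.
Exception (e)'s conditions are all satisfied: average daily discharge volume is 340 litres, less than the 360 litres limit; the facility's operating hours per week are 32, below the 36 limit; the wastewater is Schedule-A-only. Applying paragraphs (i)–(p): (i) would limit (e) — a current Provisional Certificate is held — but (j) sets (i) aside: (j) operates against (i): aggregate throughput is 2,680 units, less than the 2,850 units limit. (k) would limit (j) — the reference index is 109, less than the 115 limit — but (l) sets (k) aside: (l) is triggered — a current Class 2 Clearance is held. (m) applies (a current General Registration is held), but yields to (n): (n) operates against (m): the print shop is within 200 m of a designated waterway. (o) operates (assessed value is $110,000, under the $115,500 limit), but yields to (p): (p) operates against (o): a current General Waiver is held. Exception (e) stands.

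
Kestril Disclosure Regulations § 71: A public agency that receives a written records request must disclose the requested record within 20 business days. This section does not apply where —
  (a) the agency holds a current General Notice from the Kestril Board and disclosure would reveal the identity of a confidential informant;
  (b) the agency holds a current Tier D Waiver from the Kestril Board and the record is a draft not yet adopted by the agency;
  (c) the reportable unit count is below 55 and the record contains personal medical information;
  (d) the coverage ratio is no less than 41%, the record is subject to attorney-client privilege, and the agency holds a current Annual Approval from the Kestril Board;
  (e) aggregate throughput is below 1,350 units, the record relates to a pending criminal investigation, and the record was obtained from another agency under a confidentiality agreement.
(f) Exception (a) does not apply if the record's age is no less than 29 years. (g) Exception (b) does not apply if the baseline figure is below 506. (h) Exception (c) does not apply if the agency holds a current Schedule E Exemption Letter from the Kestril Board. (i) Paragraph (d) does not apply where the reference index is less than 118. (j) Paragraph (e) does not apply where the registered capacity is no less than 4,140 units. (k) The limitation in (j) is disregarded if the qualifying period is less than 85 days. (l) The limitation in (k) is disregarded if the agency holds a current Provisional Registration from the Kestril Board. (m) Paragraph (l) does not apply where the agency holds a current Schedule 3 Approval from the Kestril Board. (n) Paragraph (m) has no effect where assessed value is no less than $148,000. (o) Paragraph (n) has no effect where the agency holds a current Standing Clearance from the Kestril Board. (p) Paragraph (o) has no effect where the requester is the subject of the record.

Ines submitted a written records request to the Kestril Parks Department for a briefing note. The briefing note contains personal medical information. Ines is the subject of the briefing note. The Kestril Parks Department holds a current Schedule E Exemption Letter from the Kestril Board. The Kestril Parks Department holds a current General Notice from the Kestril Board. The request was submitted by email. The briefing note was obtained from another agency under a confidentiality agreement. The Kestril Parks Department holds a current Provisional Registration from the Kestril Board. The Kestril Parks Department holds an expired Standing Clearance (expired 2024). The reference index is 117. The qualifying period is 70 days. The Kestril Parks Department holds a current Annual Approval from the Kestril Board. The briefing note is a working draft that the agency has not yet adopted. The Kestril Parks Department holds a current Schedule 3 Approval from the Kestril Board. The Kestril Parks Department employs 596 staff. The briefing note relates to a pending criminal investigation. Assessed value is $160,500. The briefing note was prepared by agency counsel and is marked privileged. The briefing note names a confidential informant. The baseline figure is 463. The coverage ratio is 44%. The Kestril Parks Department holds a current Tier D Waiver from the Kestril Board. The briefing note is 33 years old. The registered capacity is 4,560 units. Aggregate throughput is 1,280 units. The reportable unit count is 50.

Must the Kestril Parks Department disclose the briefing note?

Exception (a)'s conditions are all satisfied: a current General Notice is held; the briefing note names a confidential informant. But applying paragraph (f): (f) is triggered — the record's age is 33 years, meeting the 29 years threshold. (a) is therefore removed.
Exception (b)'s conditions are all satisfied: a current Tier D Waiver is held; the briefing note is an unadopted draft. However, paragraph (g) must be considered: (g) operates against (b): the baseline figure is 463, below the 506 limit. So (b) is unavailable.
Exception (c)'s conditions are all satisfied: the reportable unit count is 50, below the 55 limit; the briefing note contains personal medical information. But applying paragraph (h): (h) operates against (c): a current Schedule E Exemption Letter is held. (c) is therefore removed.
Exception (d): the coverage ratio is 44%, meeting the 41% threshold; the briefing note is privileged; a current Annual Approval is held — every condition holds. But applying paragraph (i): (i) is engaged — the reference index is 117, less than the 118 limit. (d) is therefore removed.
Exception (e) is satisfied on its face — aggregate throughput is 1,280 units, below the 1,350 units limit; the briefing note relates to a pending investigation; the briefing note was obtained under a confidentiality agreement. However, paragraphs (j)–(p) must be considered: (j) operates against (e): the registered capacity is 4,560 units, meeting the 4,140 units threshold. (k) is engaged (the qualifying period is 70 days, less than the 85 days limit), but is itself disapplied by (l): (l) applies — a current Provisional Registration is held. (m) is engaged (a current Schedule 3 Approval is held), but is displaced by (n): (n) is engaged — assessed value is $160,500, meeting the $148,000 threshold. (o) is not engaged (the Standing Clearance is not current), so (n) stands. (e) is therefore removed.
No exception applies. The general rule governs.

Yes — the Kestril Parks Department must disclose the briefing note.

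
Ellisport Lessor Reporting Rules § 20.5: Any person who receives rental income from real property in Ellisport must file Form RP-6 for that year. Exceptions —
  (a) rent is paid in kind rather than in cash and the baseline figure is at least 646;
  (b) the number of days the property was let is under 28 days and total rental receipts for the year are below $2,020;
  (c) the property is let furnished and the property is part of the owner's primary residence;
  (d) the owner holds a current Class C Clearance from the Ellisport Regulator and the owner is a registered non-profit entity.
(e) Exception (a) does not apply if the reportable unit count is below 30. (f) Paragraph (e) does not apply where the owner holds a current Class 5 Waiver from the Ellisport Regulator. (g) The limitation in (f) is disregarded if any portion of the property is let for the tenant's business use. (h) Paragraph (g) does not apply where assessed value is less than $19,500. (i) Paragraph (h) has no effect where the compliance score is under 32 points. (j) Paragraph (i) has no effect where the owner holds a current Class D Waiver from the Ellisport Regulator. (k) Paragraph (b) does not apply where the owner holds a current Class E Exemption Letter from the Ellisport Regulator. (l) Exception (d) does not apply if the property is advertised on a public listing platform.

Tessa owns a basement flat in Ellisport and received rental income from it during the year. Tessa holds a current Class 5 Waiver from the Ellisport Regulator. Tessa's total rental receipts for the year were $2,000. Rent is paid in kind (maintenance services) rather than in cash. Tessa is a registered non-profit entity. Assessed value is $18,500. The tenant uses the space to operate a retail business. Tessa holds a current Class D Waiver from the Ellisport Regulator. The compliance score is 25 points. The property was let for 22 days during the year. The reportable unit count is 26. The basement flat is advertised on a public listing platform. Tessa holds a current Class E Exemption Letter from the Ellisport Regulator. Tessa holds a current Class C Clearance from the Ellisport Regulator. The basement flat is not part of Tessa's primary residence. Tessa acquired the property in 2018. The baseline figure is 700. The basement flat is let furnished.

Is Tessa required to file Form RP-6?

No — exception (a) applies; Tessa is not required to file Form RP-6.

All of (a)'s requirements are met (rent is paid in kind; the baseline figure is 700, meeting the 646 threshold). As to paragraphs (e)–(j): (e) applies (the reportable unit count is 26, below the 30 limit), but is itself disapplied by (f): (f) operates against (e): a current Class 5 Waiver is held. (g) applies (the space is let for business use), but is displaced by (h): (h) operates — assessed value is $18,500, less than the $19,500 limit. (i) operates (the compliance score is 25 points, under the 32 points limit), but is itself disapplied by (j): (j) operates against (i): a current Class D Waiver is held. Exception (a) stands.
Exception (b)'s conditions are all satisfied: the number of days the property was let is 22 days, under the 28 days limit; total rental receipts for the year are $2,000, below the $2,020 limit. Turning to paragraph (k): (k) applies — a current Class E Exemption Letter is held. Exception (b) does not apply.
Exception (c) does not apply: the basement flat is not part of the primary residence.
All of (d)'s requirements are met (a current Class C Clearance is held; Tessa is a registered non-profit). But applying paragraph (l): (l) operates against (d): the property is publicly advertised. Exception (d) does not apply.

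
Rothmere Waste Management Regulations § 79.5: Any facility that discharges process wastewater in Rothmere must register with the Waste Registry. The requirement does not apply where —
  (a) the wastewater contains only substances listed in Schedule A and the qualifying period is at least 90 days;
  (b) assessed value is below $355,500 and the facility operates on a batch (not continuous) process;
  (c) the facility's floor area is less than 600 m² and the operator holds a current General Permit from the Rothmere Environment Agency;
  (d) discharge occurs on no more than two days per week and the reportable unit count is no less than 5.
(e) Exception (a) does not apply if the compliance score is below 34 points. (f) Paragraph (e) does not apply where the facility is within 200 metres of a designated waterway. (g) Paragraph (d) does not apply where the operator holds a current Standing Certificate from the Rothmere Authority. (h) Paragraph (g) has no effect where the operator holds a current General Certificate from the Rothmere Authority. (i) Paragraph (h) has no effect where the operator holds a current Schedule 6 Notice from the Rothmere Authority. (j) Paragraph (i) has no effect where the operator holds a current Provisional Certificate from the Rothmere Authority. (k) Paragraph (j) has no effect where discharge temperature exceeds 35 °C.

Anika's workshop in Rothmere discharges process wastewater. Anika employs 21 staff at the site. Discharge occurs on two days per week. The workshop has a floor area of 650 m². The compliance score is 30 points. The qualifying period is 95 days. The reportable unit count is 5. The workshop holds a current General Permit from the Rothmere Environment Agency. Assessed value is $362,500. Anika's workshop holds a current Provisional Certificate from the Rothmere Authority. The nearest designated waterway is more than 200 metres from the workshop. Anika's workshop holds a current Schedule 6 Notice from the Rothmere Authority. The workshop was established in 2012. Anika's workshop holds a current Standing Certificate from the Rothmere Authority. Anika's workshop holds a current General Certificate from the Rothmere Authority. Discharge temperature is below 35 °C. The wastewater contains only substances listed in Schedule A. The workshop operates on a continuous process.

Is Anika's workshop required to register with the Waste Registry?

Exception (a)'s conditions are all satisfied: the wastewater is Schedule-A-only; the qualifying period is 95 days, meeting the 90 days threshold. Turning to paragraphs (e)–(f): (e) is triggered — the compliance score is 30 points, below the 34 points limit. (f) is inapplicable (the workshop is more than 200 m from any designated waterway), so (e) stands. So (a) is unavailable.
Exception (b) requires that assessed value is below $355,500; but assessed value is $362,500, not below $355,500, so (b) is unavailable.
Exception (c) fails — the facility's floor area is 650 m², not less than 600 m².
Exception (d) is satisfied on its face — discharge occurs on no more than two days per week; the reportable unit count is 5, meeting the 5 threshold. Considering the limiting provisions: (g) would limit (d) — a current Standing Certificate is held — but (h) sets (g) aside: (h) operates — a current General Certificate is held. (i) would limit (h) — a current Schedule 6 Notice is held — but (j) sets (i) aside: (j) operates against (i): a current Provisional Certificate is held. (k), which would lift (j), is not engaged — discharge temperature is below 35 °C. So (d) applies.

No — exception (d) applies; Anika's workshop is not required to register with the Waste Registry.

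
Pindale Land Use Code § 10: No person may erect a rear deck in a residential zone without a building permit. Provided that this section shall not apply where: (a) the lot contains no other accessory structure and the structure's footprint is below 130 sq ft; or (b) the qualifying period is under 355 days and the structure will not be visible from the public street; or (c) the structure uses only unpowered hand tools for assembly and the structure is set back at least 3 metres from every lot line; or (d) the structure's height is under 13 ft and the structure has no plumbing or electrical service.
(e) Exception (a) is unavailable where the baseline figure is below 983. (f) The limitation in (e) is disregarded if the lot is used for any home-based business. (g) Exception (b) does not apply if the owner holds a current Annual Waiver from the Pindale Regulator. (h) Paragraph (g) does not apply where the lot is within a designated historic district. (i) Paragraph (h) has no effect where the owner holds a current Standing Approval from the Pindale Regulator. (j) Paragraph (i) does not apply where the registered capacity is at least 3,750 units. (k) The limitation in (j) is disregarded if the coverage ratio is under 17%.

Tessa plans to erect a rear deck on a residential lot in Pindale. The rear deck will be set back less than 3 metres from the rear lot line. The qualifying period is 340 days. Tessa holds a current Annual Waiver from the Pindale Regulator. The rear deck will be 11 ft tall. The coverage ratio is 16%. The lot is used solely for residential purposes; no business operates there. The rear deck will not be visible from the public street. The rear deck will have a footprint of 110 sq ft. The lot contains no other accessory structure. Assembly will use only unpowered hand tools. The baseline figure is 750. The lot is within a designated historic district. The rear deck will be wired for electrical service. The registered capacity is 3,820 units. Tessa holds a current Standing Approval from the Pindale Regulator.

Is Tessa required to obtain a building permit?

Yes — Tessa must obtain a building permit.

All of (a)'s requirements are met (the lot has no other accessory structure; the structure's footprint is 110 sq ft, below the 130 sq ft limit). Turning to paragraphs (e)–(f): (e) operates against (a): the baseline figure is 750, below the 983 limit. (f), which would lift (e), is not triggered — the lot is solely residential. (a) is therefore removed.
Exception (b): the qualifying period is 340 days, under the 355 days limit; the structure will not be visible from the street — every condition holds. Turning to paragraphs (g)–(k): (g) operates against (b): a current Annual Waiver is held. (h) would limit (g) — the lot is in a historic district — but (i) sets (h) aside: (i) applies — a current Standing Approval is held. (j) is triggered (the registered capacity is 3,820 units, meeting the 3,750 units threshold), but is itself disapplied by (k): (k) operates against (j): the coverage ratio is 16%, under the 17% limit. (b) is therefore removed.
Exception (c) requires that the structure is set back at least 3 metres from every lot line; but the rear setback is under 3 m, so (c) is unavailable.
Exception (d) fails — electrical service is planned.
No exception is made out. Tessa falls within the general rule.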